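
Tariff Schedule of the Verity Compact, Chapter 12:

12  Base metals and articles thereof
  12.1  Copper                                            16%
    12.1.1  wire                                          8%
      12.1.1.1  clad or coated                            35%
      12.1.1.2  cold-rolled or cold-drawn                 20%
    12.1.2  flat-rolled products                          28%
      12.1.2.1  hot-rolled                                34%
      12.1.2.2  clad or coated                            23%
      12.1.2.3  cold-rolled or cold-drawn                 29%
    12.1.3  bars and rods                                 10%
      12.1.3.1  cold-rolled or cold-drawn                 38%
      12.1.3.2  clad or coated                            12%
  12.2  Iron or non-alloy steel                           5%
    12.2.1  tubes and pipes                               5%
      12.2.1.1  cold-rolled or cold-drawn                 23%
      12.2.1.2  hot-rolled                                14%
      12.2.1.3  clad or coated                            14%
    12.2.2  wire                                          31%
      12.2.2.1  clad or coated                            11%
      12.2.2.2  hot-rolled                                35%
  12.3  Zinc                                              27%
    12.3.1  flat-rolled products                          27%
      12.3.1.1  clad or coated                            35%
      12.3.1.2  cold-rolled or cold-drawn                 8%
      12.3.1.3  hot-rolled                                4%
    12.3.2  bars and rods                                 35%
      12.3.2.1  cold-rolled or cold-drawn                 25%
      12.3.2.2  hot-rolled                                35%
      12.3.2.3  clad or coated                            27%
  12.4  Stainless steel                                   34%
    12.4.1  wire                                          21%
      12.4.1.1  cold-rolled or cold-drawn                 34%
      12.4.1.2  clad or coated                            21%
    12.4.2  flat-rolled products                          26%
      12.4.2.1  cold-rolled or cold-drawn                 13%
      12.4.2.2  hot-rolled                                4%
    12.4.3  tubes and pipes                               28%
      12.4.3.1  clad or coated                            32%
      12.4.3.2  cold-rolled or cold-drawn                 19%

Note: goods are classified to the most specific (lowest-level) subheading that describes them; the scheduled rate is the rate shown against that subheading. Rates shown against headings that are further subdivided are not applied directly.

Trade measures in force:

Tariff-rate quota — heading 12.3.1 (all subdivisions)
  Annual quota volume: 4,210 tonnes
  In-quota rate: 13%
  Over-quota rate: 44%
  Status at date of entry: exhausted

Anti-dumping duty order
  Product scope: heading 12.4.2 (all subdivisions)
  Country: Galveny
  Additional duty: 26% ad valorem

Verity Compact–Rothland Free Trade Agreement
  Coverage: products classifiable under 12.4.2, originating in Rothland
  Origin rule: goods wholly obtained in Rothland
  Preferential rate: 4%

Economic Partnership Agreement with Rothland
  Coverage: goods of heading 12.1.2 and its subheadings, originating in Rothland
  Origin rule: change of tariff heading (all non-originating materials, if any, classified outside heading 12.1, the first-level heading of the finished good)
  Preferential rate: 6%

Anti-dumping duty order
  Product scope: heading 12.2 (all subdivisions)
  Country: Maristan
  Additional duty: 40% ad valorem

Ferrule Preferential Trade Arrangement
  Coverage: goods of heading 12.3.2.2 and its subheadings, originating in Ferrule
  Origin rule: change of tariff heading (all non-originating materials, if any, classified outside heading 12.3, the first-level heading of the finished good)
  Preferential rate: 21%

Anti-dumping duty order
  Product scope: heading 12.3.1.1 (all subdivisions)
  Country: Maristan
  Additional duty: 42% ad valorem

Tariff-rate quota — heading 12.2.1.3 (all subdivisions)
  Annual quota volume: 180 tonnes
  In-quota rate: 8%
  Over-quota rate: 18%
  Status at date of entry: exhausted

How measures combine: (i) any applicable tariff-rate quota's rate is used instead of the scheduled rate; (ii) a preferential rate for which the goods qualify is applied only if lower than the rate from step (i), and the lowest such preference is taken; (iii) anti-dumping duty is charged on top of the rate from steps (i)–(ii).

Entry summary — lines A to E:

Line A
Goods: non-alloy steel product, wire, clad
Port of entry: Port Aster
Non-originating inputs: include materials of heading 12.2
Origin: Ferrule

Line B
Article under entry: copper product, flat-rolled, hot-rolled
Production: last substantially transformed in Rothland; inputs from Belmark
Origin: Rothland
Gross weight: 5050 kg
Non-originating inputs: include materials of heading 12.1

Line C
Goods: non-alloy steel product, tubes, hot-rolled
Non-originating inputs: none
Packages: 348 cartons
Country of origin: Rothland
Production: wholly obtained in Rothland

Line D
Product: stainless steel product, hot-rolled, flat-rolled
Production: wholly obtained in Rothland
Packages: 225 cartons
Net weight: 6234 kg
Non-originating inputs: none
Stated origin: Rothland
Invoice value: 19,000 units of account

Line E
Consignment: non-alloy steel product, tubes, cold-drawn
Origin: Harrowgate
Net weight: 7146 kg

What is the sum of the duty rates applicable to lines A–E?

Line A: non-alloy steel → 12.2; wire → 12.2.2; clad → 12.2.2.1. Scheduled 11%. Ferrule agreement on 12.3.2.2: 12.2.2.1 not covered. → 11%.
Line B: copper → 12.1; flat-rolled → 12.1.2; hot-rolled → 12.1.2.1. Scheduled 34%. Rothland agreement on 12.4.2: 12.1.2.1 not covered; Rothland agreement on 12.1.2: CTH not met. → 34%.
Line C: non-alloy steel → 12.2; tubes → 12.2.1; hot-rolled → 12.2.1.2. Scheduled 14%. Rothland agreement on 12.4.2: 12.2.1.2 not covered; Rothland agreement on 12.1.2: 12.2.1.2 not covered. → 14%.
Line D: stainless steel → 12.4; flat-rolled → 12.4.2; hot-rolled → 12.4.2.2. Scheduled 4%. Rothland agreement on 12.4.2: wholly obtained → 4% available; Rothland agreement on 12.1.2: 12.4.2.2 not covered; preference 4% not lower than 4% → no reduction. → 4%.
Line E: non-alloy steel → 12.2; tubes → 12.2.1; cold-drawn → 12.2.1.1. Scheduled 23%. No special measure applies. → 23%.
Sum: 11% + 34% + 14% + 4% + 23% = 86%.

86%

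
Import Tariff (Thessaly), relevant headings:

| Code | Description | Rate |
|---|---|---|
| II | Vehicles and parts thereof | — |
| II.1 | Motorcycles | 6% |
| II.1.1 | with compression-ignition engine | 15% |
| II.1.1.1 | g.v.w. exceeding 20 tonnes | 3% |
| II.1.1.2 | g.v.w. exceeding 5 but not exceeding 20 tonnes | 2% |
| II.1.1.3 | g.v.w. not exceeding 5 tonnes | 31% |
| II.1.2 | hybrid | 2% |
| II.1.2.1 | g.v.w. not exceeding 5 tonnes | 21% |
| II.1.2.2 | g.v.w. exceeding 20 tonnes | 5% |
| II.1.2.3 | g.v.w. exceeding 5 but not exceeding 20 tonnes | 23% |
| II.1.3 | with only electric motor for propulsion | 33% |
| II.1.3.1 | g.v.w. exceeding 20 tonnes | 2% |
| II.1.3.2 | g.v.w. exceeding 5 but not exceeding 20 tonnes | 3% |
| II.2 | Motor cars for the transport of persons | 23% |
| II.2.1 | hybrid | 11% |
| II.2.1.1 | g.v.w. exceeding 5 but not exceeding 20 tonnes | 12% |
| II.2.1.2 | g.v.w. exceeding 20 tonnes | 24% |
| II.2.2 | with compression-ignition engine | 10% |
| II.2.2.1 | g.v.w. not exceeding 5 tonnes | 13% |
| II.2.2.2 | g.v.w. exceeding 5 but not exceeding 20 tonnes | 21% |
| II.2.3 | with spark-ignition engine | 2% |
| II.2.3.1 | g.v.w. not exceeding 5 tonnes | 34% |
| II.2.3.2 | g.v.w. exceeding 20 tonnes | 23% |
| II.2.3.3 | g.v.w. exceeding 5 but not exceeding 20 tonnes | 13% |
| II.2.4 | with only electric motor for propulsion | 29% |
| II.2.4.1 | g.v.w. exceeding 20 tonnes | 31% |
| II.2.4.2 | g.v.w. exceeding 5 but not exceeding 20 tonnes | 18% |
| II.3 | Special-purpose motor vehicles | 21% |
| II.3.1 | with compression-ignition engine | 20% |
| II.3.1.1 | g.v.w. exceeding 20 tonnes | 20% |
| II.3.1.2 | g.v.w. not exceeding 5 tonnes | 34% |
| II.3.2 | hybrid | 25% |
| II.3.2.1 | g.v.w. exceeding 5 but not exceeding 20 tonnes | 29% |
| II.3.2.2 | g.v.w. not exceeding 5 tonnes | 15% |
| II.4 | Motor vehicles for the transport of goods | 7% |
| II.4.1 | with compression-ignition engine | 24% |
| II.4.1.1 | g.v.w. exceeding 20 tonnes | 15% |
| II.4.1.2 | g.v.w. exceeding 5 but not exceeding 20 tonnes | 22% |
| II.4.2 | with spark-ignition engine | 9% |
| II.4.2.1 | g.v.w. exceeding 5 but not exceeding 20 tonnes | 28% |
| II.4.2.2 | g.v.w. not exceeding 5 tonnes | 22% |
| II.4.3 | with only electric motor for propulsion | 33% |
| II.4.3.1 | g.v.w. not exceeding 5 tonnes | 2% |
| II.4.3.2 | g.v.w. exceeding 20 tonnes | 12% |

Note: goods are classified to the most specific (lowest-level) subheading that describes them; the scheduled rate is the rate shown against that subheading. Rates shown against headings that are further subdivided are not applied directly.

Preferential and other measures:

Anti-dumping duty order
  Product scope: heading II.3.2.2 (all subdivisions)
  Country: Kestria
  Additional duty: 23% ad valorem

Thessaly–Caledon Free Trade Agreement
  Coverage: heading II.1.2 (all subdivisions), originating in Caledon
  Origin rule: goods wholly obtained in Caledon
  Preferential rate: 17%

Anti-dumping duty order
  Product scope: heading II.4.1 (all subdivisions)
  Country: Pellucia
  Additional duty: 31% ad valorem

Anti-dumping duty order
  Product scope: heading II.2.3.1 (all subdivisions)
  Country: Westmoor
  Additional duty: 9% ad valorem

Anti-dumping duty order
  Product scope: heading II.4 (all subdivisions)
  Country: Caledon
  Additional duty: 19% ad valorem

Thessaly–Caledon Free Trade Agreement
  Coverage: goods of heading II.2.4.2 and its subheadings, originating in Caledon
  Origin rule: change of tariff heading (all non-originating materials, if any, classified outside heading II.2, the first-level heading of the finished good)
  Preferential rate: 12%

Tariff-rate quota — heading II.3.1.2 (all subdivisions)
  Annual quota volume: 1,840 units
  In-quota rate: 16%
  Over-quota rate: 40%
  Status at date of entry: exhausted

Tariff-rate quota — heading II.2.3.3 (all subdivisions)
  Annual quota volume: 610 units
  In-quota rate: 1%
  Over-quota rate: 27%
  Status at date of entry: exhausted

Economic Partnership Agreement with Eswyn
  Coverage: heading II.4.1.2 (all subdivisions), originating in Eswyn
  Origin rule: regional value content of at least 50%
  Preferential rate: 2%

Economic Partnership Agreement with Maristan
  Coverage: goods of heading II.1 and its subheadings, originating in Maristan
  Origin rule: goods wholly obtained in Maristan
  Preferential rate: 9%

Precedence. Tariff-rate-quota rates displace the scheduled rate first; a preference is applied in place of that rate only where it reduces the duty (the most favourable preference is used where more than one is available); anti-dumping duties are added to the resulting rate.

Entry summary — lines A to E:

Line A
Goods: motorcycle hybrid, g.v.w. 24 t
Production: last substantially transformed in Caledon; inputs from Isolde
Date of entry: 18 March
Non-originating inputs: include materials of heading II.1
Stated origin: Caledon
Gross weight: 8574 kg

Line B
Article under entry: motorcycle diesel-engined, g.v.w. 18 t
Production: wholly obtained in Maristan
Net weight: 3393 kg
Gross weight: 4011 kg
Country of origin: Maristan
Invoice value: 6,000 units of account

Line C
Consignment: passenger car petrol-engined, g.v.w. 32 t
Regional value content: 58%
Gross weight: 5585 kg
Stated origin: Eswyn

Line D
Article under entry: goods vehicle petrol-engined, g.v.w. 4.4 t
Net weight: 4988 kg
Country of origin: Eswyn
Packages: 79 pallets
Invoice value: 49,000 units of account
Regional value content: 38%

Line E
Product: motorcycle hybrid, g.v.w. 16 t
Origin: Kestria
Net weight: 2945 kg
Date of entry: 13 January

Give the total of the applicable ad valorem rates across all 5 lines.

75%

Line A: motorcycle → II.1; hybrid → II.1.2; g.v.w. 24 t → II.1.2.2. Scheduled 5%. Caledon agreement on II.1.2: not wholly obtained; Caledon agreement on II.2.4.2: II.1.2.2 not covered. → 5%.
Line B: motorcycle → II.1; diesel-engined → II.1.1; g.v.w. 18 t → II.1.1.2. Scheduled 2%. Maristan agreement on II.1: wholly obtained → 9% available; preference 9% not lower than 2% → no reduction. → 2%.
Line C: passenger car → II.2; petrol-engined → II.2.3; g.v.w. 32 t → II.2.3.2. Scheduled 23%. Eswyn agreement on II.4.1.2: II.2.3.2 not covered. → 23%.
Line D: goods vehicle → II.4; petrol-engined → II.4.2; g.v.w. 4.4 t → II.4.2.2. Scheduled 22%. Eswyn agreement on II.4.1.2: II.4.2.2 not covered. → 22%.
Line E: motorcycle → II.1; hybrid → II.1.2; g.v.w. 16 t → II.1.2.3. Scheduled 23%. No special measure applies. → 23%.
Sum: 5% + 2% + 23% + 22% + 23% = 75%.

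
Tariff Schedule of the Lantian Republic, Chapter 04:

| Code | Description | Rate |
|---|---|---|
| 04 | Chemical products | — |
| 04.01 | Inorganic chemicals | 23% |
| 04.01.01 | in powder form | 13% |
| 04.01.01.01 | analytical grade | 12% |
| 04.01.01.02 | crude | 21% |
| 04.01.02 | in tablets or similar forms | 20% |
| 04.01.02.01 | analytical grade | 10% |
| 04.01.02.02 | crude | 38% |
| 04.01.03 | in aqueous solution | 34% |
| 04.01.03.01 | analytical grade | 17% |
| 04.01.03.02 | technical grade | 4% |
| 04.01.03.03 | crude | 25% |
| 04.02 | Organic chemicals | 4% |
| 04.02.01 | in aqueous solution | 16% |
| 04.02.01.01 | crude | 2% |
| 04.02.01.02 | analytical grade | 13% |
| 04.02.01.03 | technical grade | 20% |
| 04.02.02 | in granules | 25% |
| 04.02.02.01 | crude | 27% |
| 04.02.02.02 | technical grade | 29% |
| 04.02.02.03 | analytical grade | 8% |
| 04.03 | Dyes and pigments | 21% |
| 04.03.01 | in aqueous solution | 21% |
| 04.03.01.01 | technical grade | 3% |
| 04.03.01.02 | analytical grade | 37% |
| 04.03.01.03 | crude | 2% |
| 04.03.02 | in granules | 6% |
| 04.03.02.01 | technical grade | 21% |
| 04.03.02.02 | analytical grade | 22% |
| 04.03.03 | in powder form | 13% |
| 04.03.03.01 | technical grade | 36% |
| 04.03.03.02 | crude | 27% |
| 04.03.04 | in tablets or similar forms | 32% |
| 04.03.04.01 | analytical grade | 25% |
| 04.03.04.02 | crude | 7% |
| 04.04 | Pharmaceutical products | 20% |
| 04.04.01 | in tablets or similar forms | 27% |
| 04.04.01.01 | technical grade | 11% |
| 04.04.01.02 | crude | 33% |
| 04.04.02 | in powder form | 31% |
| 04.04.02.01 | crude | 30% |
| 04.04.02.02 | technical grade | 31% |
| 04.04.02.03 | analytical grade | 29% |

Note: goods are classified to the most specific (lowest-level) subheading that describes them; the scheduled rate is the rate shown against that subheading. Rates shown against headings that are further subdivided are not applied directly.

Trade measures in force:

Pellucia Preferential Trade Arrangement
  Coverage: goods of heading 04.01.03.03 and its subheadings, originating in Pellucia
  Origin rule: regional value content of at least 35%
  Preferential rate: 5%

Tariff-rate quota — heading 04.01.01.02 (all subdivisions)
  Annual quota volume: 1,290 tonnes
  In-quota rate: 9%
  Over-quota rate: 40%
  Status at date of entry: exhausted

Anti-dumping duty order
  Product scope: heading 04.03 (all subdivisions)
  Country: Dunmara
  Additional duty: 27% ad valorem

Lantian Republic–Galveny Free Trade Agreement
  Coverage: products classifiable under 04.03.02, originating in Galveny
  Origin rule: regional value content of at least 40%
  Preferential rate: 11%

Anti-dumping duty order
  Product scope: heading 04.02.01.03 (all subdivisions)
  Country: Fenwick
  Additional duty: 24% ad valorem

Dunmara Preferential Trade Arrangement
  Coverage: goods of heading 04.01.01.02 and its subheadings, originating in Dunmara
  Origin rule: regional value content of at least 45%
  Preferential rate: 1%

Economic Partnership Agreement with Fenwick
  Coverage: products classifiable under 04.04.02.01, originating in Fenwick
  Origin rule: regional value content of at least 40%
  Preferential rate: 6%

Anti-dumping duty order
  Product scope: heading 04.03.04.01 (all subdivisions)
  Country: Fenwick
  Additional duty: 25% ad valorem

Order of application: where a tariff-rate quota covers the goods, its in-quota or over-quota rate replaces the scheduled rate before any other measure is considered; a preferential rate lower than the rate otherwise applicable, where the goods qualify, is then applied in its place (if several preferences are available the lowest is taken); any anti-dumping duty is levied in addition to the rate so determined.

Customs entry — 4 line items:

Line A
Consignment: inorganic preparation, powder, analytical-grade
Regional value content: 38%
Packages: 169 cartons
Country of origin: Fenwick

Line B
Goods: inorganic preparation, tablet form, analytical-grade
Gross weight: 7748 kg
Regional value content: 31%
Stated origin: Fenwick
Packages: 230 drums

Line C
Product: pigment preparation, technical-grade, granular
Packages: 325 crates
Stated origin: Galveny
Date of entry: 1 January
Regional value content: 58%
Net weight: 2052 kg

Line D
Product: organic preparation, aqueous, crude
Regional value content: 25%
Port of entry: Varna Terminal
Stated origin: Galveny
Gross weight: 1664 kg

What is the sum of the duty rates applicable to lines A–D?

Line A: inorganic → 04.01; powder → 04.01.01; analytical-grade → 04.01.01.01. Scheduled 12%. Fenwick agreement on 04.04.02.01: 04.01.01.01 not covered. → 12%.
Line B: inorganic → 04.01; tablet form → 04.01.02; analytical-grade → 04.01.02.01. Scheduled 10%. Fenwick agreement on 04.04.02.01: 04.01.02.01 not covered. → 10%.
Line C: pigment → 04.03; granular → 04.03.02; technical-grade → 04.03.02.01. Scheduled 21%. Galveny agreement on 04.03.02: RVC ≥ 40% → 11% available; preferential 11%. → 11%.
Line D: organic → 04.02; aqueous → 04.02.01; crude → 04.02.01.01. Scheduled 2%. Galveny agreement on 04.03.02: 04.02.01.01 not covered. → 2%.
Sum: 12% + 10% + 11% + 2% = 35%.

35%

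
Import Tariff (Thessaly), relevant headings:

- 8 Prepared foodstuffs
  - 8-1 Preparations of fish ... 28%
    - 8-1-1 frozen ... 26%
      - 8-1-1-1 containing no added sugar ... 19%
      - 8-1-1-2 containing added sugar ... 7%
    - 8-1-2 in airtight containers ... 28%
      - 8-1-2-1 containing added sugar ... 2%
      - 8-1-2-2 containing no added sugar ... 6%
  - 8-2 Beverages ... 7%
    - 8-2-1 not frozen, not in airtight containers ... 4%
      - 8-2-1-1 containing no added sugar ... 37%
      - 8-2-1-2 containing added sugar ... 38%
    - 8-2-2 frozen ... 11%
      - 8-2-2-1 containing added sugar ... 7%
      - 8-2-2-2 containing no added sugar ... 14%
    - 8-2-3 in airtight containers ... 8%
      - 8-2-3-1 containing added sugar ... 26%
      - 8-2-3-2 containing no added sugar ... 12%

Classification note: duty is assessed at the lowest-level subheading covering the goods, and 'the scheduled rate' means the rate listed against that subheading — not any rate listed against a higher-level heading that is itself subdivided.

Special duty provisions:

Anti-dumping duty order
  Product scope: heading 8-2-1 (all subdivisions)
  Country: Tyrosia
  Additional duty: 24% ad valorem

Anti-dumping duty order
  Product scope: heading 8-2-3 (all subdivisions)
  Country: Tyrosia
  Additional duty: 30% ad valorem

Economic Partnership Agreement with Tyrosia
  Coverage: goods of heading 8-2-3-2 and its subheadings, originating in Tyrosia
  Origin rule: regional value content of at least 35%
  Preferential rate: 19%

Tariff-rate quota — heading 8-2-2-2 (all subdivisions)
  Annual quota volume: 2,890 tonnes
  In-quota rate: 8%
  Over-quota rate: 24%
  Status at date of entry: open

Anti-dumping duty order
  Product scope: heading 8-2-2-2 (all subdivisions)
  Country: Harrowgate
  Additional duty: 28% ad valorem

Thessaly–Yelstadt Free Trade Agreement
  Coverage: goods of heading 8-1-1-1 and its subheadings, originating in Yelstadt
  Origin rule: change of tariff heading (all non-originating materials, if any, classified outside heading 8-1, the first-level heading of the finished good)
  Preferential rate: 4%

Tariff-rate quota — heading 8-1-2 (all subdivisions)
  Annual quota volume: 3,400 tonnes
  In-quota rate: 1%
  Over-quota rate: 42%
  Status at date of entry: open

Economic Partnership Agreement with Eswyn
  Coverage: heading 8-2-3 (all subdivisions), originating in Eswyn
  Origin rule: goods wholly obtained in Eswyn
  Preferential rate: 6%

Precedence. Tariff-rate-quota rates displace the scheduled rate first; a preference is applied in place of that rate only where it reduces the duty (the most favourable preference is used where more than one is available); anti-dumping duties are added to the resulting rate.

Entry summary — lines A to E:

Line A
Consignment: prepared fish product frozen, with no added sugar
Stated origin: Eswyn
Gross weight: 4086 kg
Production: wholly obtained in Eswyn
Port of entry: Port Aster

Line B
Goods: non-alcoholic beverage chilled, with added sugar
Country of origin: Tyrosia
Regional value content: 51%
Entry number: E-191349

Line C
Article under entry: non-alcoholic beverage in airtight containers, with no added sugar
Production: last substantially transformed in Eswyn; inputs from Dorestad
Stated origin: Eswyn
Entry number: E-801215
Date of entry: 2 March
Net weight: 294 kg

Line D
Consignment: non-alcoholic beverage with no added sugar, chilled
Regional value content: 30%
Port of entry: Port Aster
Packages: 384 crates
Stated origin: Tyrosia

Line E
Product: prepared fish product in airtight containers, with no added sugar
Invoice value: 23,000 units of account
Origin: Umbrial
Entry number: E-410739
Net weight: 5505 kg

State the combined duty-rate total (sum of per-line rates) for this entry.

Line A: prepared fish product → 8-1; frozen → 8-1-1; with no added sugar → 8-1-1-1. Scheduled 19%. Eswyn agreement on 8-2-3: 8-1-1-1 not covered. → 19%.
Line B: non-alcoholic beverage → 8-2; chilled → 8-2-1; with added sugar → 8-2-1-2. Scheduled 38%. Tyrosia agreement on 8-2-3-2: 8-2-1-2 not covered; anti-dumping (Tyrosia, 8-2-1): +24%; total 38% + 24% = 62%. → 62%.
Line C: non-alcoholic beverage → 8-2; in airtight containers → 8-2-3; with no added sugar → 8-2-3-2. Scheduled 12%. Eswyn agreement on 8-2-3: not wholly obtained. → 12%.
Line D: non-alcoholic beverage → 8-2; chilled → 8-2-1; with no added sugar → 8-2-1-1. Scheduled 37%. Tyrosia agreement on 8-2-3-2: 8-2-1-1 not covered; anti-dumping (Tyrosia, 8-2-1): +24%; total 37% + 24% = 61%. → 61%.
Line E: prepared fish product → 8-1; in airtight containers → 8-1-2; with no added sugar → 8-1-2-2. Scheduled 6%. quota on 8-1-2 open → in-quota 1%. → 1%.
Sum: 19% + 62% + 12% + 61% + 1% = 155%.

155%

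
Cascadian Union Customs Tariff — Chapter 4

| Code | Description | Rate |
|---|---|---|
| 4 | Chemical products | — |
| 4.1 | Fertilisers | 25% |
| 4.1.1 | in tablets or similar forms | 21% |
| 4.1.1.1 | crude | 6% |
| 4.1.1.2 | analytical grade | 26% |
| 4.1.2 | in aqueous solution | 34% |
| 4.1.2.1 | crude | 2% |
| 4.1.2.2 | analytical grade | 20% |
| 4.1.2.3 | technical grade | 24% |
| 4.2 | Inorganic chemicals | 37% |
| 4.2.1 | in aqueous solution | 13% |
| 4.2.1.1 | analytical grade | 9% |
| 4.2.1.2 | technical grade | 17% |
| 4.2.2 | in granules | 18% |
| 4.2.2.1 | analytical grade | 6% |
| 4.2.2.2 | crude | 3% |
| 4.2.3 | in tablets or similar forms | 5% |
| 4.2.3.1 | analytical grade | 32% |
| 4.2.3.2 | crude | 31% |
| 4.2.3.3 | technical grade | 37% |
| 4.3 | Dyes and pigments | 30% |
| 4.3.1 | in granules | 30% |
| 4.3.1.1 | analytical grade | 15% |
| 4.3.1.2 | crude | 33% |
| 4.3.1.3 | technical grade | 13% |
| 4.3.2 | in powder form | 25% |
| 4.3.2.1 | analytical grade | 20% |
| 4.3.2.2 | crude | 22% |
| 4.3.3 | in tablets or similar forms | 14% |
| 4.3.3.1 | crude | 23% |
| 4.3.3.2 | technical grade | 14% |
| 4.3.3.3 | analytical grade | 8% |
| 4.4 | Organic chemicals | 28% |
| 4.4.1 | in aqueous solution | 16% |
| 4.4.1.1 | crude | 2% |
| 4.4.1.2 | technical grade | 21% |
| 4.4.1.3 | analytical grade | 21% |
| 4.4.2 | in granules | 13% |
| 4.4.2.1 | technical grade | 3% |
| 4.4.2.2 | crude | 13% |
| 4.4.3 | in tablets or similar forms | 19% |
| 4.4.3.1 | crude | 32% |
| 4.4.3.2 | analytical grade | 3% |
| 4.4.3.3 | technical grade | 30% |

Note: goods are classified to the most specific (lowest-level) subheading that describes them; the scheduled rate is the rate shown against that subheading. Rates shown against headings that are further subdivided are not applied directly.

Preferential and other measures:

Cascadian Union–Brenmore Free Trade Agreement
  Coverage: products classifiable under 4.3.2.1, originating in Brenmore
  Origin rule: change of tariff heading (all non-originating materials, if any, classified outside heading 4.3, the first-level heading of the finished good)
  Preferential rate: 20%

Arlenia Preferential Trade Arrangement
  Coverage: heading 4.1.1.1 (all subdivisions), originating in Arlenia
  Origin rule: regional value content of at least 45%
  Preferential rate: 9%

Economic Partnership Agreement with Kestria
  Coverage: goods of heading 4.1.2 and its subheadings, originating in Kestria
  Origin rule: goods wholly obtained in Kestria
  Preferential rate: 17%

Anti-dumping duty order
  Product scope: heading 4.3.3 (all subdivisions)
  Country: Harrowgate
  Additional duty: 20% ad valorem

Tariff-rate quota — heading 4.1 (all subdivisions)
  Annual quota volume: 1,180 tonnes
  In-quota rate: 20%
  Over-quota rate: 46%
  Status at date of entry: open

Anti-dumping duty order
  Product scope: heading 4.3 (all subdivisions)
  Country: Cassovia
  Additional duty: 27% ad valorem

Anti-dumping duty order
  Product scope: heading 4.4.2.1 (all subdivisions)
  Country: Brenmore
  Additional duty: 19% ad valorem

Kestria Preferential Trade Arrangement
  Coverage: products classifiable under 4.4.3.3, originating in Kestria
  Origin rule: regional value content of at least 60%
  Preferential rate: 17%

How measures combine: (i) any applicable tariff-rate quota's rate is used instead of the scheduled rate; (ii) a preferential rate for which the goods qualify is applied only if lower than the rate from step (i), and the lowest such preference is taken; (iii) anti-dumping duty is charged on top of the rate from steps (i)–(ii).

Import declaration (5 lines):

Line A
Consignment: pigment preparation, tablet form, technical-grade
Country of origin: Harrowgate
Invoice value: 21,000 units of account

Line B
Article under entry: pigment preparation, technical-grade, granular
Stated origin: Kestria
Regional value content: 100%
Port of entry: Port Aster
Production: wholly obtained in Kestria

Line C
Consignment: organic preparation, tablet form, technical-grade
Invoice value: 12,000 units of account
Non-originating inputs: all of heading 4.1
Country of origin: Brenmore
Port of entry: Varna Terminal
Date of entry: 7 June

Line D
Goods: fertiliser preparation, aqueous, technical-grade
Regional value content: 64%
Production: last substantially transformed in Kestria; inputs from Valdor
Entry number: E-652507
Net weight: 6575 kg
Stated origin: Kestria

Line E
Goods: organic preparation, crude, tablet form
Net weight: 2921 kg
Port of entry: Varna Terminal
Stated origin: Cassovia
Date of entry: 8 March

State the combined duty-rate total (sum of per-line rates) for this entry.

Line A: pigment → 4.3; tablet form → 4.3.3; technical-grade → 4.3.3.2. Scheduled 14%. anti-dumping (Harrowgate, 4.3.3): +20%; total 14% + 20% = 34%. → 34%.
Line B: pigment → 4.3; granular → 4.3.1; technical-grade → 4.3.1.3. Scheduled 13%. Kestria agreement on 4.1.2: 4.3.1.3 not covered; Kestria agreement on 4.4.3.3: 4.3.1.3 not covered. → 13%.
Line C: organic → 4.4; tablet form → 4.4.3; technical-grade → 4.4.3.3. Scheduled 30%. Brenmore agreement on 4.3.2.1: 4.4.3.3 not covered. → 30%.
Line D: fertiliser → 4.1; aqueous → 4.1.2; technical-grade → 4.1.2.3. Scheduled 24%. quota on 4.1 open → in-quota 20%; Kestria agreement on 4.1.2: not wholly obtained; Kestria agreement on 4.4.3.3: 4.1.2.3 not covered. → 20%.
Line E: organic → 4.4; tablet form → 4.4.3; crude → 4.4.3.1. Scheduled 32%. No special measure applies. → 32%.
Sum: 34% + 13% + 30% + 20% + 32% = 129%.

129%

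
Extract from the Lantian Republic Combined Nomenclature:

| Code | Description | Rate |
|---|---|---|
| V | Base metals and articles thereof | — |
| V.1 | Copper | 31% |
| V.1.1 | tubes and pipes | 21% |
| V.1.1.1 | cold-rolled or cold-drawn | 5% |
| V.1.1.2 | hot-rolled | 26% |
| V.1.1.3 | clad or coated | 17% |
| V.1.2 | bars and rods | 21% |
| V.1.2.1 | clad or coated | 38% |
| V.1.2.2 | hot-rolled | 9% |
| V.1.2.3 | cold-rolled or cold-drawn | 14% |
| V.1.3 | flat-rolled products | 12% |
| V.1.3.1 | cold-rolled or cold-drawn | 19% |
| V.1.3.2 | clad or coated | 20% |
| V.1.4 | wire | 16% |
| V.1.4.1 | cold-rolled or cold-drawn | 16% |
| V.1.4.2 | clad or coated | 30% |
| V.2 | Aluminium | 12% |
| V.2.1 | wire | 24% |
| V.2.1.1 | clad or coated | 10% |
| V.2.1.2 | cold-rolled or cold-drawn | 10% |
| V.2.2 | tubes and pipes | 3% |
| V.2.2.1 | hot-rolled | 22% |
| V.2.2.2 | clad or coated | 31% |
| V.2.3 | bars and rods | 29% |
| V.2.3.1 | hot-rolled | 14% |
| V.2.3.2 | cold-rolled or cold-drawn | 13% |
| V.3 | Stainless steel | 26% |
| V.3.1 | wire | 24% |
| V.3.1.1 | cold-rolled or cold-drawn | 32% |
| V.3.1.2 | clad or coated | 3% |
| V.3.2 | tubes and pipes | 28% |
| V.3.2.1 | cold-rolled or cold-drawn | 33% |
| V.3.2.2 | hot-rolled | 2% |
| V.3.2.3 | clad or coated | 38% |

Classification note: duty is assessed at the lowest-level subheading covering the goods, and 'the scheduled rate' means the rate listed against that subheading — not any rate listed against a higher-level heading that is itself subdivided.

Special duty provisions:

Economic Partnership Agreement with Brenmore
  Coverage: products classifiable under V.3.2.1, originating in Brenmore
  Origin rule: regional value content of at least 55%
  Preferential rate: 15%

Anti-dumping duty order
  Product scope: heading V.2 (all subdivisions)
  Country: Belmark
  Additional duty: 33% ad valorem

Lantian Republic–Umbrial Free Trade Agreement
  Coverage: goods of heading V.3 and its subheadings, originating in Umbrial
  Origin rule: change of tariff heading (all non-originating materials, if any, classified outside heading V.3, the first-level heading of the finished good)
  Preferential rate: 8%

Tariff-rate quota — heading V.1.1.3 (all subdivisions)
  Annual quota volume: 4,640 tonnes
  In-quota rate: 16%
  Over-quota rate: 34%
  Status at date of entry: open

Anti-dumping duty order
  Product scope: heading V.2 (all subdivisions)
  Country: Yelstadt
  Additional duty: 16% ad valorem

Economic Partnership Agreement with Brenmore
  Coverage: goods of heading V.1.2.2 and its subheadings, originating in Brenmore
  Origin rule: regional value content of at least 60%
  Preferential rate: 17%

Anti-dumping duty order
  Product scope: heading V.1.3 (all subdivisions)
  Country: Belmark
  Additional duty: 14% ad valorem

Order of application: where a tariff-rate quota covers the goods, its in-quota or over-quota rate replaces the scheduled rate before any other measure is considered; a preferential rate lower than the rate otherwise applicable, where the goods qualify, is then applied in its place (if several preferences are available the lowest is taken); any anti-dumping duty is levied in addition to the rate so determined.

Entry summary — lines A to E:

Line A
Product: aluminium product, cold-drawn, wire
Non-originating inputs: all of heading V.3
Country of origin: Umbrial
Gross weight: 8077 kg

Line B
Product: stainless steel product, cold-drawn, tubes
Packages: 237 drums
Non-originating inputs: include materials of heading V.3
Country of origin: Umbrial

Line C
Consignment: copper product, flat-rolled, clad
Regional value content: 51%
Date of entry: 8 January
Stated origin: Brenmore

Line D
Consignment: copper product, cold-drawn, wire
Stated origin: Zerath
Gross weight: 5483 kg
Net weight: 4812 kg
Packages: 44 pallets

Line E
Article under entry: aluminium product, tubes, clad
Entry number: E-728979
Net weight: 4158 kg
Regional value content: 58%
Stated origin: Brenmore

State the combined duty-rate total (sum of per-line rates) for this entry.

Line A: aluminium → V.2; wire → V.2.1; cold-drawn → V.2.1.2. Scheduled 10%. Umbrial agreement on V.3: V.2.1.2 not covered. → 10%.
Line B: stainless steel → V.3; tubes → V.3.2; cold-drawn → V.3.2.1. Scheduled 33%. Umbrial agreement on V.3: CTH not met. → 33%.
Line C: copper → V.1; flat-rolled → V.1.3; clad → V.1.3.2. Scheduled 20%. Brenmore agreement on V.3.2.1: V.1.3.2 not covered; Brenmore agreement on V.1.2.2: V.1.3.2 not covered. → 20%.
Line D: copper → V.1; wire → V.1.4; cold-drawn → V.1.4.1. Scheduled 16%. No special measure applies. → 16%.
Line E: aluminium → V.2; tubes → V.2.2; clad → V.2.2.2. Scheduled 31%. Brenmore agreement on V.3.2.1: V.2.2.2 not covered; Brenmore agreement on V.1.2.2: V.2.2.2 not covered. → 31%.
Sum: 10% + 33% + 20% + 16% + 31% = 110%.

110%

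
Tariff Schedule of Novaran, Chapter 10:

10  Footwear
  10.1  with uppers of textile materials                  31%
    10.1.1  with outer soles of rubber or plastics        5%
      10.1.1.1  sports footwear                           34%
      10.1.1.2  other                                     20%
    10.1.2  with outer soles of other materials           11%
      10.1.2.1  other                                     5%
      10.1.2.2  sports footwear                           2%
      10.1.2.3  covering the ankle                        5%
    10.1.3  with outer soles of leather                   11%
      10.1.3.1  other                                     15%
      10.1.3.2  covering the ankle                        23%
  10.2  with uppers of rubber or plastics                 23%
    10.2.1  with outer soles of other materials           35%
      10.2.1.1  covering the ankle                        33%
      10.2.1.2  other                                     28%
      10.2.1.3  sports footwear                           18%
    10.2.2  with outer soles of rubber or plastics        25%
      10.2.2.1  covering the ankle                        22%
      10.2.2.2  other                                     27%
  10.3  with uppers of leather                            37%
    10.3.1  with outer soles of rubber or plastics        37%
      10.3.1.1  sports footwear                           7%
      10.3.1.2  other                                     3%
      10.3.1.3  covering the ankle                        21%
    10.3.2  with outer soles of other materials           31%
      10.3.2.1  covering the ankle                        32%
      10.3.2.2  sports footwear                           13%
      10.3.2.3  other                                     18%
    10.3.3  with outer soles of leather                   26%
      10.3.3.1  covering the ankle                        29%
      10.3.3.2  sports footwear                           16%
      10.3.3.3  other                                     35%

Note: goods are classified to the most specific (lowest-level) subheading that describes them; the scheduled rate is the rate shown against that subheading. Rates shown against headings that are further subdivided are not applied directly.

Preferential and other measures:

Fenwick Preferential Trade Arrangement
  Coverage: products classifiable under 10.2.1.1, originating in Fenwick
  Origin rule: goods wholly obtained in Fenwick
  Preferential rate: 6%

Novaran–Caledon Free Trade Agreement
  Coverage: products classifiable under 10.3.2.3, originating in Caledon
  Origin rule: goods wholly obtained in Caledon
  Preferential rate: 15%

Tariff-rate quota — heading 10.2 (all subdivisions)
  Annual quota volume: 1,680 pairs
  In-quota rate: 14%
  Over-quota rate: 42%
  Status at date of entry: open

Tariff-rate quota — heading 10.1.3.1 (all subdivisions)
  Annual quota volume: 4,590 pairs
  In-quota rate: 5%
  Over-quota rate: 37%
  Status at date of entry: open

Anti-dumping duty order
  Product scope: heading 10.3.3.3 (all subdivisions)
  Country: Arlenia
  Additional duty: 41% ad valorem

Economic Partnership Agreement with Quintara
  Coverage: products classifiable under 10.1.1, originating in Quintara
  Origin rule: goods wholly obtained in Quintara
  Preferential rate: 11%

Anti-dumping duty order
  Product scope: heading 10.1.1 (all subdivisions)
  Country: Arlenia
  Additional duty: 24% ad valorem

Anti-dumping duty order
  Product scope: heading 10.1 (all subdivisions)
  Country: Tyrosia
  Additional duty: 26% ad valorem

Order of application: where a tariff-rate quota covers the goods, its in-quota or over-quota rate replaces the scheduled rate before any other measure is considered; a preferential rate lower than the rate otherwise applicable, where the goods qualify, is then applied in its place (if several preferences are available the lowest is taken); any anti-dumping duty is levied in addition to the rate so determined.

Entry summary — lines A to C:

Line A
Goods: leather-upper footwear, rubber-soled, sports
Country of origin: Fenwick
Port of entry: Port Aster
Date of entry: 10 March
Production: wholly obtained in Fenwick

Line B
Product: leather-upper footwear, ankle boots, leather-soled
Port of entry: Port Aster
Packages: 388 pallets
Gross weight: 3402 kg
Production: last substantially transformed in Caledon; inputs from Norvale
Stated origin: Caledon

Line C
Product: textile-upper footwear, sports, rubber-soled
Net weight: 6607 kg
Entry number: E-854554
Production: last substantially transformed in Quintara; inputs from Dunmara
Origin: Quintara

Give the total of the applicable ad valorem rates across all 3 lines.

70%

Line A: leather-upper → 10.3; rubber-soled → 10.3.1; sports → 10.3.1.1. Scheduled 7%. Fenwick agreement on 10.2.1.1: 10.3.1.1 not covered. → 7%.
Line B: leather-upper → 10.3; leather-soled → 10.3.3; ankle boots → 10.3.3.1. Scheduled 29%. Caledon agreement on 10.3.2.3: 10.3.3.1 not covered. → 29%.
Line C: textile-upper → 10.1; rubber-soled → 10.1.1; sports → 10.1.1.1. Scheduled 34%. Quintara agreement on 10.1.1: not wholly obtained. → 34%.
Sum: 7% + 29% + 34% = 70%.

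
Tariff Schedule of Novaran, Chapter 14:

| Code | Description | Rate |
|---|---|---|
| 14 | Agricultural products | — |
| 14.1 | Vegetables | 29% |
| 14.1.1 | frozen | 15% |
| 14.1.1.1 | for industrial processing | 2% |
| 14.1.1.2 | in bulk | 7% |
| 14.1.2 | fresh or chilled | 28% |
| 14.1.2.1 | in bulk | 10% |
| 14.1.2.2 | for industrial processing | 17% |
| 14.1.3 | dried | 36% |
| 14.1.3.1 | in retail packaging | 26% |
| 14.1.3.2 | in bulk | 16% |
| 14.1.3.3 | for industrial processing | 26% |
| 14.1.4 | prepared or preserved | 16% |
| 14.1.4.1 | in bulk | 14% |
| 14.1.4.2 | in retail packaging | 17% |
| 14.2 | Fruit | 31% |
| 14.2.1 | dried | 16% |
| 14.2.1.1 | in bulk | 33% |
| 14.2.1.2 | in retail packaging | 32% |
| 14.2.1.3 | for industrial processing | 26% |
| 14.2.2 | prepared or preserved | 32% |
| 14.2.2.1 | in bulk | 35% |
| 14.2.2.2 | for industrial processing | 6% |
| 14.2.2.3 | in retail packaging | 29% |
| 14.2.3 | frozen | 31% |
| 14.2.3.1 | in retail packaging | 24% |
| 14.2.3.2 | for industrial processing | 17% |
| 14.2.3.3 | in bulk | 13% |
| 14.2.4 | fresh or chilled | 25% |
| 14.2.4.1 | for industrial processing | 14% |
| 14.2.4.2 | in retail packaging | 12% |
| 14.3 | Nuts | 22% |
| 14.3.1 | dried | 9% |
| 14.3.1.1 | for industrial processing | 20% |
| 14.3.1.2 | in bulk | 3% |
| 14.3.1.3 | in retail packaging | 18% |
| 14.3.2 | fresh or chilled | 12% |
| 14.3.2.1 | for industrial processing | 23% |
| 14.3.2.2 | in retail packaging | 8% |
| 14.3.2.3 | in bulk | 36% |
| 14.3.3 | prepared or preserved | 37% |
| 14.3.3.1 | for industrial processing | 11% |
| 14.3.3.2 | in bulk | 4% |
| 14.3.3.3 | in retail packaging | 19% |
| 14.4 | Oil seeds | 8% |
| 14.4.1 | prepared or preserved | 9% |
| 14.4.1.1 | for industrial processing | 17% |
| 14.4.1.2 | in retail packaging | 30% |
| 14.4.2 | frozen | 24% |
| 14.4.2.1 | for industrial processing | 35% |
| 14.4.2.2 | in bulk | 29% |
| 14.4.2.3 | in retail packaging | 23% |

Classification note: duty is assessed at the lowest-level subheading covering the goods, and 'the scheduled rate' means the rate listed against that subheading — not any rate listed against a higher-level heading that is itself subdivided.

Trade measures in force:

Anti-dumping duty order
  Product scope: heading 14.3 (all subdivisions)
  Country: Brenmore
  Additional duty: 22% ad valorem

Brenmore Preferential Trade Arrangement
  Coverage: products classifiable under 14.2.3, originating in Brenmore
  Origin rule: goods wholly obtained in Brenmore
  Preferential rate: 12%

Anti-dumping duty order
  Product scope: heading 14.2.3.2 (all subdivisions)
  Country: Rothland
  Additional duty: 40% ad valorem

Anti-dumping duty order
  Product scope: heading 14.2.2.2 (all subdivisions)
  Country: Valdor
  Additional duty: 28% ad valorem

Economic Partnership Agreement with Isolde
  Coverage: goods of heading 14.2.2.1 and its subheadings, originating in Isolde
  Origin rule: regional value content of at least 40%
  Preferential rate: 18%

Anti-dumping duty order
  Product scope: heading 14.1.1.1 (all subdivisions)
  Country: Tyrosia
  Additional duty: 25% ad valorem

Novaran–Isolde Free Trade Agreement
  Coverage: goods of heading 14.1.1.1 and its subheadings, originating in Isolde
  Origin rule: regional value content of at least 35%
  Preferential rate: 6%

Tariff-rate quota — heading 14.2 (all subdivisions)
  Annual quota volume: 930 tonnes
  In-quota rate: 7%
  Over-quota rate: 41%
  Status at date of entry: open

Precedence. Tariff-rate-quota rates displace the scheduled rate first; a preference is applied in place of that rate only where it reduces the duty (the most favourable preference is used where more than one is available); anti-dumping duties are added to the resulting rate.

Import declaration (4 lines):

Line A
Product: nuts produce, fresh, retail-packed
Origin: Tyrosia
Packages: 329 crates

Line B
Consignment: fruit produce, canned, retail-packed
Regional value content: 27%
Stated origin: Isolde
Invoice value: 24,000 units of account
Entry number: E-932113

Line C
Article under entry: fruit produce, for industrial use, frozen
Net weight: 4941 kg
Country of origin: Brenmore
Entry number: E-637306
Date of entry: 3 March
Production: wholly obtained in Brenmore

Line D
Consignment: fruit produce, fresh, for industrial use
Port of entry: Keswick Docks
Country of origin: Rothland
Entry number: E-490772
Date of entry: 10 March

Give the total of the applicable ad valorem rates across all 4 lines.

29%

Line A: nuts → 14.3; fresh → 14.3.2; retail-packed → 14.3.2.2. Scheduled 8%. No special measure applies. → 8%.
Line B: fruit → 14.2; canned → 14.2.2; retail-packed → 14.2.2.3. Scheduled 29%. quota on 14.2 open → in-quota 7%; Isolde agreement on 14.2.2.1: 14.2.2.3 not covered; Isolde agreement on 14.1.1.1: 14.2.2.3 not covered. → 7%.
Line C: fruit → 14.2; frozen → 14.2.3; for industrial use → 14.2.3.2. Scheduled 17%. quota on 14.2 open → in-quota 7%; Brenmore agreement on 14.2.3: wholly obtained → 12% available; preference 12% not lower than 7% → no reduction. → 7%.
Line D: fruit → 14.2; fresh → 14.2.4; for industrial use → 14.2.4.1. Scheduled 14%. quota on 14.2 open → in-quota 7%. → 7%.
Sum: 8% + 7% + 7% + 7% = 29%.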